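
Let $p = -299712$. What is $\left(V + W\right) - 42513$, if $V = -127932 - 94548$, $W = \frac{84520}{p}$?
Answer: $- \frac{9927708317}{37464} \approx -2.6499 \cdot 10^{5}$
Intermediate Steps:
$W = - \frac{10565}{37464}$ ($W = \frac{84520}{-299712} = 84520 \left(- \frac{1}{299712}\right) = - \frac{10565}{37464} \approx -0.282$)
$V = -222480$ ($V = -127932 - 94548 = -222480$)
$\left(V + W\right) - 42513 = \left(-222480 - \frac{10565}{37464}\right) - 42513 = - \frac{8335001285}{37464} - 42513 = - \frac{9927708317}{37464}$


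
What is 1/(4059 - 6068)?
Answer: -1/2009 ≈ -0.00049776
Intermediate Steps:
1/(4059 - 6068) = 1/(-2009) = -1/2009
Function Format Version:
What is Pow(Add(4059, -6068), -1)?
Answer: Rational(-1, 2009) ≈ -0.00049776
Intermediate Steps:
Pow(Add(4059, -6068), -1) = Pow(-2009, -1) = Rational(-1, 2009)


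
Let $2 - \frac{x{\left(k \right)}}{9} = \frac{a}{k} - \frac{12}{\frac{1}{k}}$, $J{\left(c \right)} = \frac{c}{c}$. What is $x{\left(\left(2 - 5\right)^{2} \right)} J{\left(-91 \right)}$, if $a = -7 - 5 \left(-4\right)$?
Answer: $977$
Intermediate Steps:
$J{\left(c \right)} = 1$
$a = 13$ ($a = -7 - -20 = -7 + 20 = 13$)
$x{\left(k \right)} = 18 - \frac{117}{k} + 108 k$ ($x{\left(k \right)} = 18 - 9 \left(\frac{13}{k} - \frac{12}{\frac{1}{k}}\right) = 18 - 9 \left(\frac{13}{k} - 12 k\right) = 18 - 9 \left(- 12 k + \frac{13}{k}\right) = 18 + \left(- \frac{117}{k} + 108 k\right) = 18 - \frac{117}{k} + 108 k$)
$x{\left(\left(2 - 5\right)^{2} \right)} J{\left(-91 \right)} = \left(18 - \frac{117}{\left(2 - 5\right)^{2}} + 108 \left(2 - 5\right)^{2}\right) 1 = \left(18 - \frac{117}{\left(-3\right)^{2}} + 108 \left(-3\right)^{2}\right) 1 = \left(18 - \frac{117}{9} + 108 \cdot 9\right) 1 = \left(18 - 13 + 972\right) 1 = 977 \cdot 1 = 977$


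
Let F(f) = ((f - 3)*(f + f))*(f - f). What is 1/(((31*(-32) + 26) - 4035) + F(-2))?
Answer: -1/5001 ≈ -0.00019996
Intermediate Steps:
F(f) = 0 (F(f) = ((-3 + f)*(2*f))*0 = (2*f*(-3 + f))*0 = 0)
1/(((31*(-32) + 26) - 4035) + F(-2)) = 1/(((31*(-32) + 26) - 4035) + 0) = 1/(((-992 + 26) - 4035) + 0) = 1/((-966 - 4035) + 0) = 1/(-5001 + 0) = 1/(-5001) = -1/5001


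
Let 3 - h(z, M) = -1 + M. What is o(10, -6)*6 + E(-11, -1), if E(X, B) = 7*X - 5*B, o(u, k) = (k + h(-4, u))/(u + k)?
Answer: -90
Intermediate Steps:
h(z, M) = 4 - M (h(z, M) = 3 - (-1 + M) = 3 + (1 - M) = 4 - M)
o(u, k) = (4 + k - u)/(k + u) (o(u, k) = (k + (4 - u))/(u + k) = (4 + k - u)/(k + u))
E(X, B) = -5*B + 7*X
o(10, -6)*6 + E(-11, -1) = ((4 - 6 - 1*10)/(-6 + 10))*6 + (-5*(-1) + 7*(-11)) = ((4 - 6 - 10)/4)*6 + (5 - 77) = ((¼)*(-12))*6 - 72 = -3*6 - 72 = -18 - 72 = -90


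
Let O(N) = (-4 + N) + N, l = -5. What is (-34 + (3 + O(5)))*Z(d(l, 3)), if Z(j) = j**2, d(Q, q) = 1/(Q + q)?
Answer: -25/4 ≈ -6.2500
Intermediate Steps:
O(N) = -4 + 2*N
(-34 + (3 + O(5)))*Z(d(l, 3)) = (-34 + (3 + (-4 + 2*5)))*(1/(-5 + 3))**2 = (-34 + (3 + (-4 + 10)))*(1/(-2))**2 = (-34 + (3 + 6))*(-1/2)**2 = (-34 + 9)*(1/4) = -25*1/4 = -25/4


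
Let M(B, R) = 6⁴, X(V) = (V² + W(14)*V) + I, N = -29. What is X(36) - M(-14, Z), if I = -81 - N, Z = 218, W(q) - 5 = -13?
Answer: -340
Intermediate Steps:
W(q) = -8 (W(q) = 5 - 13 = -8)
I = -52 (I = -81 - 1*(-29) = -81 + 29 = -52)
X(V) = -52 + V² - 8*V (X(V) = (V² - 8*V) - 52 = -52 + V² - 8*V)
M(B, R) = 1296
X(36) - M(-14, Z) = (-52 + 36² - 8*36) - 1*1296 = (-52 + 1296 - 288) - 1296 = 956 - 1296 = -340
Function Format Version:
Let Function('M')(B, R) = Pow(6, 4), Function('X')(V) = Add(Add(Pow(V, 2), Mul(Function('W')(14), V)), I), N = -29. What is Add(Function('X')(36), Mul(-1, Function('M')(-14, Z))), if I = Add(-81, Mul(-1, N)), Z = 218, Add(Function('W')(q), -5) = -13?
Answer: -340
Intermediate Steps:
Function('W')(q) = -8 (Function('W')(q) = Add(5, -13) = -8)
I = -52 (I = Add(-81, Mul(-1, -29)) = Add(-81, 29) = -52)
Function('X')(V) = Add(-52, Pow(V, 2), Mul(-8, V)) (Function('X')(V) = Add(Add(Pow(V, 2), Mul(-8, V)), -52) = Add(-52, Pow(V, 2), Mul(-8, V)))
Function('M')(B, R) = 1296
Add(Function('X')(36), Mul(-1, Function('M')(-14, Z))) = Add(Add(-52, Pow(36, 2), Mul(-8, 36)), Mul(-1, 1296)) = Add(Add(-52, 1296, -288), -1296) = Add(956, -1296) = -340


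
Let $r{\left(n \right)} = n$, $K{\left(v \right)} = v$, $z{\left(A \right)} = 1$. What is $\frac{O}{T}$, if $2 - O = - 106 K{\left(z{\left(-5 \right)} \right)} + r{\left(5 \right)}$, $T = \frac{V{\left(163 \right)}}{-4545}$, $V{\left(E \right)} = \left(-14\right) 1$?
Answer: $\frac{468135}{14} \approx 33438.0$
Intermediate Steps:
$V{\left(E \right)} = -14$
$T = \frac{14}{4545}$ ($T = - \frac{14}{-4545} = \left(-14\right) \left(- \frac{1}{4545}\right) = \frac{14}{4545} \approx 0.0030803$)
$O = 103$ ($O = 2 - \left(\left(-106\right) 1 + 5\right) = 2 - \left(-106 + 5\right) = 2 - -101 = 2 + 101 = 103$)
$\frac{O}{T} = \frac{103}{\frac{14}{4545}} = 103 \cdot \frac{4545}{14} = \frac{468135}{14}$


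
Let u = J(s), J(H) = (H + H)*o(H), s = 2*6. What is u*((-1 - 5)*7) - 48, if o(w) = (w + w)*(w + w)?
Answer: -580656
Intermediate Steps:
s = 12
o(w) = 4*w² (o(w) = (2*w)*(2*w) = 4*w²)
J(H) = 8*H³ (J(H) = (H + H)*(4*H²) = (2*H)*(4*H²) = 8*H³)
u = 13824 (u = 8*12³ = 8*1728 = 13824)
u*((-1 - 5)*7) - 48 = 13824*((-1 - 5)*7) - 48 = 13824*(-6*7) - 48 = 13824*(-42) - 48 = -580608 - 48 = -580656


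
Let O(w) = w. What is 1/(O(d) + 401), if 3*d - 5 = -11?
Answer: 1/399 ≈ 0.0025063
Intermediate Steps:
d = -2 (d = 5/3 + (⅓)*(-11) = 5/3 - 11/3 = -2)
1/(O(d) + 401) = 1/(-2 + 401) = 1/399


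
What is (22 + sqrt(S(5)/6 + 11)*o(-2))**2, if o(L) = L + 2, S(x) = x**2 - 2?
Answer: 484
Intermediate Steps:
S(x) = -2 + x**2
o(L) = 2 + L
(22 + sqrt(S(5)/6 + 11)*o(-2))**2 = (22 + sqrt((-2 + 5**2)/6 + 11)*(2 - 2))**2 = (22 + sqrt((-2 + 25)*(1/6) + 11)*0)**2 = (22 + sqrt(23*(1/6) + 11)*0)**2 = (22 + sqrt(23/6 + 11)*0)**2 = (22 + sqrt(89/6)*0)**2 = (22 + (sqrt(534)/6)*0)**2 = (22 + 0)**2 = 22**2 = 484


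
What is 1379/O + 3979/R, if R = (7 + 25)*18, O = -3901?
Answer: 14727775/2246976 ≈ 6.5545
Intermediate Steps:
R = 576 (R = 32*18 = 576)
1379/O + 3979/R = 1379/(-3901) + 3979/576 = 1379*(-1/3901) + 3979*(1/576) = -1379/3901 + 3979/576 = 14727775/2246976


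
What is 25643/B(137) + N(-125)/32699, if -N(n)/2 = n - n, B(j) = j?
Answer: 25643/137 ≈ 187.18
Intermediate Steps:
N(n) = 0 (N(n) = -2*(n - n) = -2*0 = 0)
25643/B(137) + N(-125)/32699 = 25643/137 + 0/32699 = 25643*(1/137) + 0*(1/32699) = 25643/137 + 0 = 25643/137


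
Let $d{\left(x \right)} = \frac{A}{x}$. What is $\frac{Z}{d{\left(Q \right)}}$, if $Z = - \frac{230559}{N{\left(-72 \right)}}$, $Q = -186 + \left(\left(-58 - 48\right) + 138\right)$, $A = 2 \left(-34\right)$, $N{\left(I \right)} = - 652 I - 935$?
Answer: $- \frac{17753043}{1564306} \approx -11.349$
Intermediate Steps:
$N{\left(I \right)} = -935 - 652 I$
$A = -68$
$Q = -154$ ($Q = -186 + \left(-106 + 138\right) = -186 + 32 = -154$)
$d{\left(x \right)} = - \frac{68}{x}$
$Z = - \frac{230559}{46009}$ ($Z = - \frac{230559}{-935 - -46944} = - \frac{230559}{-935 + 46944} = - \frac{230559}{46009} \approx -5.0112$)
$\frac{Z}{d{\left(Q \right)}} = - \frac{230559}{46009 \left(- \frac{68}{-154}\right)} = - \frac{230559}{46009 \left(\left(-68\right) \left(- \frac{1}{154}\right)\right)} = - \frac{230559}{46009 \cdot \frac{34}{77}} = \left(- \frac{230559}{46009}\right) \frac{77}{34} = - \frac{17753043}{1564306}$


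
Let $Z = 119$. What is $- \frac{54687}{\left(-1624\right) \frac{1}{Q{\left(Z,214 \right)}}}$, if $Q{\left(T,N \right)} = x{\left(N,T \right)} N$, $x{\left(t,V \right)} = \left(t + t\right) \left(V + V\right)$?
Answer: $\frac{21287789742}{29} \approx 7.3406 \cdot 10^{8}$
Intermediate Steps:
$x{\left(t,V \right)} = 4 V t$ ($x{\left(t,V \right)} = 2 t 2 V = 4 V t$)
$Q{\left(T,N \right)} = 4 T N^{2}$ ($Q{\left(T,N \right)} = 4 T N N = 4 N T N = 4 T N^{2}$)
$- \frac{54687}{\left(-1624\right) \frac{1}{Q{\left(Z,214 \right)}}} = - \frac{54687}{\left(-1624\right) \frac{1}{4 \cdot 119 \cdot 214^{2}}} = - \frac{54687}{\left(-1624\right) \frac{1}{4 \cdot 119 \cdot 45796}} = - \frac{54687}{\left(-1624\right) \frac{1}{21798896}} = - \frac{54687}{- \frac{29}{389266}} = \left(-54687\right) \left(- \frac{389266}{29}\right) = \frac{21287789742}{29}$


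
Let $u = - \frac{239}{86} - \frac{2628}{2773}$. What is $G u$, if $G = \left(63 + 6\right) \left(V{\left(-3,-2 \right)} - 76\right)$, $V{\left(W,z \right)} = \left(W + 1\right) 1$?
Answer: $\frac{2391639705}{119239} \approx 20058.0$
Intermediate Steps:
$V{\left(W,z \right)} = 1 + W$ ($V{\left(W,z \right)} = \left(1 + W\right) 1 = 1 + W$)
$u = - \frac{888755}{238478}$ ($u = \left(-239\right) \frac{1}{86} - \frac{2628}{2773} = - \frac{239}{86} - \frac{2628}{2773} = - \frac{888755}{238478} \approx -3.7268$)
$G = -5382$ ($G = \left(63 + 6\right) \left(\left(1 - 3\right) - 76\right) = 69 \left(-2 - 76\right) = 69 \left(-78\right) = -5382$)
$G u = \left(-5382\right) \left(- \frac{888755}{238478}\right) = \frac{2391639705}{119239}$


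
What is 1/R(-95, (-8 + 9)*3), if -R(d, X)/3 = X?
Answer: -⅑ ≈ -0.11111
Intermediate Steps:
R(d, X) = -3*X
1/R(-95, (-8 + 9)*3) = 1/(-3*(-8 + 9)*3) = 1/(-3*3) = 1/(-9) = -⅑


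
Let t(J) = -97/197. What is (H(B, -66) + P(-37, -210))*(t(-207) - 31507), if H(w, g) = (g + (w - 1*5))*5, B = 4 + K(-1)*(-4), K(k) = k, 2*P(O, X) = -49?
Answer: 2107268352/197 ≈ 1.0697e+7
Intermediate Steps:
P(O, X) = -49/2 (P(O, X) = (½)*(-49) = -49/2)
t(J) = -97/197 (t(J) = -97*1/197 = -97/197)
B = 8 (B = 4 - 1*(-4) = 4 + 4 = 8)
H(w, g) = -25 + 5*g + 5*w (H(w, g) = (g + (w - 5))*5 = (g + (-5 + w))*5 = (-5 + g + w)*5 = -25 + 5*g + 5*w)
(H(B, -66) + P(-37, -210))*(t(-207) - 31507) = ((-25 + 5*(-66) + 5*8) - 49/2)*(-97/197 - 31507) = ((-25 - 330 + 40) - 49/2)*(-6206976/197) = (-315 - 49/2)*(-6206976/197) = -679/2*(-6206976/197) = 2107268352/197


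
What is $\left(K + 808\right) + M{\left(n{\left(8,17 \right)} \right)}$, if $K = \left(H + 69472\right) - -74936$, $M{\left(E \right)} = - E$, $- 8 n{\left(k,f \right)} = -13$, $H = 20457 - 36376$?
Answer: $\frac{1034363}{8} \approx 1.293 \cdot 10^{5}$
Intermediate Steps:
$H = -15919$ ($H = 20457 - 36376 = -15919$)
$n{\left(k,f \right)} = \frac{13}{8}$ ($n{\left(k,f \right)} = \left(- \frac{1}{8}\right) \left(-13\right) = \frac{13}{8}$)
$K = 128489$ ($K = \left(-15919 + 69472\right) - -74936 = 53553 + 74936 = 128489$)
$\left(K + 808\right) + M{\left(n{\left(8,17 \right)} \right)} = \left(128489 + 808\right) - \frac{13}{8} = 129297 - \frac{13}{8} = \frac{1034363}{8}$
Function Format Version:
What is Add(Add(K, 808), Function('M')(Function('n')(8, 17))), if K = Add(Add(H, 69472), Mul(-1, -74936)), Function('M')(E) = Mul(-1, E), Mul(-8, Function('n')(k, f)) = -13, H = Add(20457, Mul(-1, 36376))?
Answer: Rational(1034363, 8) ≈ 1.2930e+5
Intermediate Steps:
H = -15919 (H = Add(20457, -36376) = -15919)
Function('n')(k, f) = Rational(13, 8) (Function('n')(k, f) = Mul(Rational(-1, 8), -13) = Rational(13, 8))
K = 128489 (K = Add(Add(-15919, 69472), Mul(-1, -74936)) = Add(53553, 74936) = 128489)
Add(Add(K, 808), Function('M')(Function('n')(8, 17))) = Add(Add(128489, 808), Mul(-1, Rational(13, 8))) = Add(129297, Rational(-13, 8)) = Rational(1034363, 8)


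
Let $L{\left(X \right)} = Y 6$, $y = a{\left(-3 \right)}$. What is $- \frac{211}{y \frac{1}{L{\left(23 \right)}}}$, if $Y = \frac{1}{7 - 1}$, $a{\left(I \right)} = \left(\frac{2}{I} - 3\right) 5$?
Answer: $\frac{633}{55} \approx 11.509$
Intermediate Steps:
$a{\left(I \right)} = -15 + \frac{10}{I}$ ($a{\left(I \right)} = \left(-3 + \frac{2}{I}\right) 5 = -15 + \frac{10}{I}$)
$Y = \frac{1}{6} \approx 0.16667$
$y = - \frac{55}{3}$ ($y = -15 + \frac{10}{-3} = -15 + 10 \left(- \frac{1}{3}\right) = -15 - \frac{10}{3} = - \frac{55}{3} \approx -18.333$)
$L{\left(X \right)} = 1$ ($L{\left(X \right)} = \frac{1}{6} \cdot 6 = 1$)
$- \frac{211}{y \frac{1}{L{\left(23 \right)}}} = - \frac{211}{\left(- \frac{55}{3}\right) 1^{-1}} = - \frac{211}{\left(- \frac{55}{3}\right) 1} = - \frac{211}{- \frac{55}{3}} = \left(-211\right) \left(- \frac{3}{55}\right) = \frac{633}{55}$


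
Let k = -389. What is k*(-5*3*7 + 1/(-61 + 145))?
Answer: 3430591/84 ≈ 40840.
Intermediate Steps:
k*(-5*3*7 + 1/(-61 + 145)) = -389*(-5*3*7 + 1/(-61 + 145)) = -389*(-15*7 + 1/84) = -389*(-105 + 1/84) = -389*(-8819/84) = 3430591/84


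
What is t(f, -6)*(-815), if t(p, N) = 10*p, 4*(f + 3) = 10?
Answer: 4075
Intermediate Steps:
f = -½ (f = -3 + (¼)*10 = -3 + 5/2 = -½ ≈ -0.50000)
t(f, -6)*(-815) = (10*(-½))*(-815) = -5*(-815) = 4075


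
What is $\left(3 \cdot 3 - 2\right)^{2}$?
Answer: $49$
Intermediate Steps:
$\left(3 \cdot 3 - 2\right)^{2} = \left(9 - 2\right)^{2} = 7^{2} = 49$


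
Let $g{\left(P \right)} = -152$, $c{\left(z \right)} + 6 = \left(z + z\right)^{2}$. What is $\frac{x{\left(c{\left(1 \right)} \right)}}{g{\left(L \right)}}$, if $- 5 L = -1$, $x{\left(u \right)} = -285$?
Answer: $\frac{15}{8} \approx 1.875$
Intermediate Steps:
$c{\left(z \right)} = -6 + 4 z^{2}$ ($c{\left(z \right)} = -6 + \left(z + z\right)^{2} = -6 + \left(2 z\right)^{2} = -6 + 4 z^{2}$)
$L = \frac{1}{5}$ ($L = \left(- \frac{1}{5}\right) \left(-1\right) = \frac{1}{5} \approx 0.2$)
$\frac{x{\left(c{\left(1 \right)} \right)}}{g{\left(L \right)}} = - \frac{285}{-152} = \left(-285\right) \left(- \frac{1}{152}\right) = \frac{15}{8}$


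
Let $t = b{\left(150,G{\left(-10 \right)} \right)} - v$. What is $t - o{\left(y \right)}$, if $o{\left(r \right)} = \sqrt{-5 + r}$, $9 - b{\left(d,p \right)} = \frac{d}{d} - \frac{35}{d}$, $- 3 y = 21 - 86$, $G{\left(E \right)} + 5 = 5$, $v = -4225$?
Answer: $\frac{126997}{30} - \frac{5 \sqrt{6}}{3} \approx 4229.1$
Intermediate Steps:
$G{\left(E \right)} = 0$ ($G{\left(E \right)} = -5 + 5 = 0$)
$y = \frac{65}{3}$ ($y = - \frac{21 - 86}{3} = \left(- \frac{1}{3}\right) \left(-65\right) = \frac{65}{3} \approx 21.667$)
$b{\left(d,p \right)} = 8 + \frac{35}{d}$ ($b{\left(d,p \right)} = 9 - \left(\frac{d}{d} - \frac{35}{d}\right) = 9 - \left(1 - \frac{35}{d}\right) = 8 + \frac{35}{d}$)
$t = \frac{126997}{30}$ ($t = \left(8 + \frac{35}{150}\right) - -4225 = \left(8 + 35 \cdot \frac{1}{150}\right) + 4225 = \left(8 + \frac{7}{30}\right) + 4225 = \frac{247}{30} + 4225 = \frac{126997}{30} \approx 4233.2$)
$t - o{\left(y \right)} = \frac{126997}{30} - \sqrt{-5 + \frac{65}{3}} = \frac{126997}{30} - \sqrt{\frac{50}{3}} = \frac{126997}{30} - \frac{5 \sqrt{6}}{3}$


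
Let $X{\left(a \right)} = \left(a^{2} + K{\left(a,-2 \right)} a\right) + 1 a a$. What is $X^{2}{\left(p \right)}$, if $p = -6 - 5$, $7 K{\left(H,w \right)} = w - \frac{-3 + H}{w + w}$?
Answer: $\frac{12313081}{196} \approx 62822.0$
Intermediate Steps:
$K{\left(H,w \right)} = \frac{w}{7} - \frac{-3 + H}{14 w}$ ($K{\left(H,w \right)} = \frac{w - \frac{-3 + H}{w + w}}{7} = \frac{w - \frac{-3 + H}{2 w}}{7} = \frac{w}{7} - \frac{-3 + H}{14 w}$)
$p = -11$ ($p = -6 - 5 = -11$)
$X{\left(a \right)} = 2 a^{2} + a \left(- \frac{11}{28} + \frac{a}{28}\right)$ ($X{\left(a \right)} = \left(a^{2} + \frac{3 - a + 2 \left(-2\right)^{2}}{14 \left(-2\right)} a\right) + 1 a a = \left(a^{2} + \frac{1}{14} \left(- \frac{1}{2}\right) \left(3 - a + 2 \cdot 4\right) a\right) + a a = \left(a^{2} + \frac{1}{14} \left(- \frac{1}{2}\right) \left(3 - a + 8\right) a\right) + a^{2} = \left(a^{2} + \frac{1}{14} \left(- \frac{1}{2}\right) \left(11 - a\right) a\right) + a^{2} = \left(a^{2} + \left(- \frac{11}{28} + \frac{a}{28}\right) a\right) + a^{2} = \left(a^{2} + a \left(- \frac{11}{28} + \frac{a}{28}\right)\right) + a^{2} = 2 a^{2} + a \left(- \frac{11}{28} + \frac{a}{28}\right)$)
$X^{2}{\left(p \right)} = \left(\frac{1}{28} \left(-11\right) \left(-11 + 57 \left(-11\right)\right)\right)^{2} = \left(\frac{1}{28} \left(-11\right) \left(-11 - 627\right)\right)^{2} = \left(\frac{1}{28} \left(-11\right) \left(-638\right)\right)^{2} = \left(\frac{3509}{14}\right)^{2} = \frac{12313081}{196}$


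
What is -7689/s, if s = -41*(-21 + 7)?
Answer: -7689/574 ≈ -13.395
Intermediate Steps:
s = 574 (s = -41*(-14) = 574)
-7689/s = -7689/574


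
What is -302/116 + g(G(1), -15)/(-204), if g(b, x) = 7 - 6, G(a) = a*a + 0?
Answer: -15431/5916 ≈ -2.6083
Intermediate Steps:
G(a) = a² (G(a) = a² + 0 = a²)
g(b, x) = 1
-302/116 + g(G(1), -15)/(-204) = -302/116 + 1/(-204) = -302*1/116 + 1*(-1/204) = -151/58 - 1/204 = -15431/5916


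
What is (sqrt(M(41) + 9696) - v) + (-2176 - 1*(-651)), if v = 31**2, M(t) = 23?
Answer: -2486 + sqrt(9719) ≈ -2387.4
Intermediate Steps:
v = 961
(sqrt(M(41) + 9696) - v) + (-2176 - 1*(-651)) = (sqrt(23 + 9696) - 1*961) + (-2176 - 1*(-651)) = (sqrt(9719) - 961) + (-2176 + 651) = (-961 + sqrt(9719)) - 1525 = -2486 + sqrt(9719)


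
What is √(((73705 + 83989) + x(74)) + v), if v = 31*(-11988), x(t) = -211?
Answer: I*√214145 ≈ 462.76*I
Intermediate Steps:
v = -371628
√(((73705 + 83989) + x(74)) + v) = √(((73705 + 83989) - 211) - 371628) = √((157694 - 211) - 371628) = √(157483 - 371628) = √(-214145) = I*√214145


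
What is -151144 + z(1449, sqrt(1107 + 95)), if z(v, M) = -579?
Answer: -151723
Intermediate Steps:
-151144 + z(1449, sqrt(1107 + 95)) = -151144 - 579 = -151723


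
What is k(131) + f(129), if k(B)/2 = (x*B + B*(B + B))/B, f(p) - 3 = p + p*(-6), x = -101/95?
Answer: -11412/95 ≈ -120.13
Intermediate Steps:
x = -101/95 (x = -101*1/95 = -101/95 ≈ -1.0632)
f(p) = 3 - 5*p (f(p) = 3 + (p + p*(-6)) = 3 + (p - 6*p) = 3 - 5*p)
k(B) = 2*(2*B**2 - 101*B/95)/B (k(B) = 2*((-101*B/95 + B*(B + B))/B) = 2*((-101*B/95 + B*(2*B))/B) = 2*((-101*B/95 + 2*B**2)/B) = 2*((2*B**2 - 101*B/95)/B) = 2*(2*B**2 - 101*B/95)/B)
k(131) + f(129) = (-202/95 + 4*131) + (3 - 5*129) = (-202/95 + 524) + (3 - 645) = 49578/95 - 642 = -11412/95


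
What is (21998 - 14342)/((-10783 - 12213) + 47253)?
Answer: 7656/24257 ≈ 0.31562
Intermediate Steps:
(21998 - 14342)/((-10783 - 12213) + 47253) = 7656/(-22996 + 47253) = 7656/24257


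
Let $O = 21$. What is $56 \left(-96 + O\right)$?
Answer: $-4200$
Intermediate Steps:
$56 \left(-96 + O\right) = 56 \left(-96 + 21\right) = 56 \left(-75\right) = -4200$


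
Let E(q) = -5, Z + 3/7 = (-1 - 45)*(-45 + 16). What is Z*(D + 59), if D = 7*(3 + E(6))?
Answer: 420075/7 ≈ 60011.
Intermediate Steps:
Z = 9335/7 (Z = -3/7 + (-1 - 45)*(-45 + 16) = -3/7 - 46*(-29) = -3/7 + 1334 = 9335/7 ≈ 1333.6)
D = -14 (D = 7*(3 - 5) = 7*(-2) = -14)
Z*(D + 59) = 9335*(-14 + 59)/7 = (9335/7)*45 = 420075/7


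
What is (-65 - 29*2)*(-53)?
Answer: 6519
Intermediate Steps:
(-65 - 29*2)*(-53) = (-65 - 58)*(-53) = -123*(-53) = 6519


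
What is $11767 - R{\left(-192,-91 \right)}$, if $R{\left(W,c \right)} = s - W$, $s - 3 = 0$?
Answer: $11572$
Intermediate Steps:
$s = 3$ ($s = 3 + 0 = 3$)
$R{\left(W,c \right)} = 3 - W$
$11767 - R{\left(-192,-91 \right)} = 11767 - \left(3 - -192\right) = 11767 - \left(3 + 192\right) = 11767 - 195 = 11572$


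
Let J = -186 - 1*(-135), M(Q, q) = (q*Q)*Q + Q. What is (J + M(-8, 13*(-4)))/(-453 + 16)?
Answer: 3387/437 ≈ 7.7506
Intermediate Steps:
M(Q, q) = Q + q*Q**2 (M(Q, q) = (Q*q)*Q + Q = q*Q**2 + Q = Q + q*Q**2)
J = -51 (J = -186 + 135 = -51)
(J + M(-8, 13*(-4)))/(-453 + 16) = (-51 - 8*(1 - 104*(-4)))/(-453 + 16) = (-51 - 8*(1 - 8*(-52)))/(-437) = (-51 - 8*(1 + 416))*(-1/437) = (-51 - 8*417)*(-1/437) = (-51 - 3336)*(-1/437) = -3387*(-1/437) = 3387/437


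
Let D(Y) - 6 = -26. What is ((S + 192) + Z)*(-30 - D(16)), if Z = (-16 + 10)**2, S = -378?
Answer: 1500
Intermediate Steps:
D(Y) = -20 (D(Y) = 6 - 26 = -20)
Z = 36 (Z = (-6)**2 = 36)
((S + 192) + Z)*(-30 - D(16)) = ((-378 + 192) + 36)*(-30 - 1*(-20)) = (-186 + 36)*(-30 + 20) = -150*(-10) = 1500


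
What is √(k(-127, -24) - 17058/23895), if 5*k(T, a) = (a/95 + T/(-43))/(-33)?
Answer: I*√3435895812927/2169135 ≈ 0.85454*I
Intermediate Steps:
k(T, a) = -a/15675 + T/7095 (k(T, a) = ((a/95 + T/(-43))/(-33))/5 = ((a*(1/95) + T*(-1/43))*(-1/33))/5 = ((a/95 - T/43)*(-1/33))/5 = ((-T/43 + a/95)*(-1/33))/5 = (-a/3135 + T/1419)/5 = -a/15675 + T/7095)
√(k(-127, -24) - 17058/23895) = √((-1/15675*(-24) + (1/7095)*(-127)) - 17058/23895) = √((8/5225 - 127/7095) - 17058*1/23895) = √(-1003/61275 - 5686/7965) = √(-23759903/32537025) = I*√3435895812927/2169135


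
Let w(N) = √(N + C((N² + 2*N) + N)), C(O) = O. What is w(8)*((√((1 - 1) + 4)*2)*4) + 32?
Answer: 32 + 64*√6 ≈ 188.77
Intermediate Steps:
w(N) = √(N² + 4*N) (w(N) = √(N + ((N² + 2*N) + N)) = √(N + (N² + 3*N)) = √(N² + 4*N))
w(8)*((√((1 - 1) + 4)*2)*4) + 32 = √(8*(4 + 8))*((√((1 - 1) + 4)*2)*4) + 32 = √(8*12)*((√(0 + 4)*2)*4) + 32 = √96*((√4*2)*4) + 32 = (4*√6)*((2*2)*4) + 32 = (4*√6)*(4*4) + 32 = (4*√6)*16 + 32 = 64*√6 + 32 = 32 + 64*√6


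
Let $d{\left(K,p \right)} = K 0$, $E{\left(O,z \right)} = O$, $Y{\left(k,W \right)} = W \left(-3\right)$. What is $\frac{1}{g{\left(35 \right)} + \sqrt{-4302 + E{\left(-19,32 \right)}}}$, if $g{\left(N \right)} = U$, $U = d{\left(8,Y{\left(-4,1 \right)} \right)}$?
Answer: $- \frac{i \sqrt{4321}}{4321} \approx - 0.015213 i$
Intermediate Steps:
$Y{\left(k,W \right)} = - 3 W$
$d{\left(K,p \right)} = 0$
$U = 0$
$g{\left(N \right)} = 0$
$\frac{1}{g{\left(35 \right)} + \sqrt{-4302 + E{\left(-19,32 \right)}}} = \frac{1}{0 + \sqrt{-4302 - 19}} = \frac{1}{0 + \sqrt{-4321}} = \frac{1}{0 + i \sqrt{4321}} = \frac{1}{i \sqrt{4321}} = - \frac{i \sqrt{4321}}{4321}$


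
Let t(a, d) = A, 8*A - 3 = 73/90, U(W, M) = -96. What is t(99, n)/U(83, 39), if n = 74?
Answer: -343/69120 ≈ -0.0049624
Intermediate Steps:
A = 343/720 (A = 3/8 + (73/90)/8 = 3/8 + (73*(1/90))/8 = 3/8 + (1/8)*(73/90) = 3/8 + 73/720 = 343/720 ≈ 0.47639)
t(a, d) = 343/720
t(99, n)/U(83, 39) = (343/720)/(-96) = (343/720)*(-1/96) = -343/69120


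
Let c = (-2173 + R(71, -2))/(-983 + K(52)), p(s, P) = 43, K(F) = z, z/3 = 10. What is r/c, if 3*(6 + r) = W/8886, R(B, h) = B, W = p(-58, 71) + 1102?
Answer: -151339259/56035116 ≈ -2.7008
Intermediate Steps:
z = 30 (z = 3*10 = 30)
K(F) = 30
W = 1145 (W = 43 + 1102 = 1145)
c = 2102/953 (c = (-2173 + 71)/(-983 + 30) = -2102/(-953) = -2102*(-1/953) = 2102/953 ≈ 2.2057)
r = -158803/26658 (r = -6 + (1145/8886)/3 = -6 + (1145*(1/8886))/3 = -6 + (1/3)*(1145/8886) = -6 + 1145/26658 = -158803/26658 ≈ -5.9570)
r/c = -158803/(26658*2102/953) = -158803/26658*953/2102 = -151339259/56035116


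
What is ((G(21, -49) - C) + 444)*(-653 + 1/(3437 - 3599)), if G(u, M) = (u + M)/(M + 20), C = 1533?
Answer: 3337897211/4698 ≈ 7.1049e+5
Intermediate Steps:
G(u, M) = (M + u)/(20 + M)
((G(21, -49) - C) + 444)*(-653 + 1/(3437 - 3599)) = (((-49 + 21)/(20 - 49) - 1*1533) + 444)*(-653 + 1/(3437 - 3599)) = ((-28/(-29) - 1533) + 444)*(-653 + 1/(-162)) = ((-1/29*(-28) - 1533) + 444)*(-653 - 1/162) = ((28/29 - 1533) + 444)*(-105787/162) = (-44429/29 + 444)*(-105787/162) = -31553/29*(-105787/162) = 3337897211/4698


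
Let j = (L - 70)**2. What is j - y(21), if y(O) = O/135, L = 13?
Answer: 146198/45 ≈ 3248.8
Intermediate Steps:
y(O) = O/135 (y(O) = O*(1/135) = O/135)
j = 3249 (j = (13 - 70)**2 = (-57)**2 = 3249)
j - y(21) = 3249 - 21/135 = 3249 - 1*7/45 = 3249 - 7/45 = 146198/45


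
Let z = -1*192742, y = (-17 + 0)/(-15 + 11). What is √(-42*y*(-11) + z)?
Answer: I*√763114/2 ≈ 436.78*I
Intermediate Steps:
y = 17/4 (y = -17/(-4) = -17*(-¼) = 17/4 ≈ 4.2500)
z = -192742
√(-42*y*(-11) + z) = √(-42*17/4*(-11) - 192742) = √(-357/2*(-11) - 192742) = √(3927/2 - 192742) = √(-381557/2) = I*√763114/2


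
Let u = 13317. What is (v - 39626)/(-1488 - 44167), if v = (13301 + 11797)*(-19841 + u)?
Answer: 163778978/45655 ≈ 3587.3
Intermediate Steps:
v = -163739352 (v = (13301 + 11797)*(-19841 + 13317) = 25098*(-6524) = -163739352)
(v - 39626)/(-1488 - 44167) = (-163739352 - 39626)/(-1488 - 44167) = -163778978/(-45655) = -163778978*(-1/45655) = 163778978/45655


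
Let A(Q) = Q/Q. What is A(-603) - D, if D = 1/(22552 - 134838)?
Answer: 112287/112286 ≈ 1.0000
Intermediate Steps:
A(Q) = 1
D = -1/112286 (D = 1/(-112286) = -1/112286 ≈ -8.9058e-6)
A(-603) - D = 1 - 1*(-1/112286) = 1 + 1/112286 = 112287/112286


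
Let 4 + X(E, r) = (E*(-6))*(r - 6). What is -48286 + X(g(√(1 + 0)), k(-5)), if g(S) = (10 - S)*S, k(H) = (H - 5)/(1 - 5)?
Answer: -48101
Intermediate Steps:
k(H) = 5/4 - H/4 (k(H) = (-5 + H)/(-4) = (-5 + H)*(-¼) = 5/4 - H/4)
g(S) = S*(10 - S)
X(E, r) = -4 - 6*E*(-6 + r) (X(E, r) = -4 + (E*(-6))*(r - 6) = -4 + (-6*E)*(-6 + r) = -4 - 6*E*(-6 + r))
-48286 + X(g(√(1 + 0)), k(-5)) = -48286 + (-4 + 36*(√(1 + 0)*(10 - √(1 + 0))) - 6*√(1 + 0)*(10 - √(1 + 0))*(5/4 - ¼*(-5))) = -48286 + (-4 + 36*(√1*(10 - √1)) - 6*√1*(10 - √1)*(5/4 + 5/4)) = -48286 + (-4 + 36*(1*(10 - 1*1)) - 6*1*(10 - 1*1)*5/2) = -48286 + (-4 + 36*(1*(10 - 1)) - 6*1*(10 - 1)*5/2) = -48286 + (-4 + 36*(1*9) - 6*1*9*5/2) = -48286 + (-4 + 36*9 - 6*9*5/2) = -48286 + (-4 + 324 - 135) = -48286 + 185 = -48101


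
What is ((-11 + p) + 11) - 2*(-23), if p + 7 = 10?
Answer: 49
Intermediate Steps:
p = 3 (p = -7 + 10 = 3)
((-11 + p) + 11) - 2*(-23) = ((-11 + 3) + 11) - 2*(-23) = (-8 + 11) + 46 = 3 + 46 = 49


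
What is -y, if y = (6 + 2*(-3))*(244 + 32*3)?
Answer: 0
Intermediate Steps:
y = 0 (y = (6 - 6)*(244 + 96) = 0*340 = 0)
-y = -1*0 = 0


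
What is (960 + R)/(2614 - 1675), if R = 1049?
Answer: 2009/939 ≈ 2.1395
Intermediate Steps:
(960 + R)/(2614 - 1675) = (960 + 1049)/(2614 - 1675) = 2009/939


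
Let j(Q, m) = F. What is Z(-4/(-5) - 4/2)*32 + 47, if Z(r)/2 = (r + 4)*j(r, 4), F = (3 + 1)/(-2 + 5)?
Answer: 4289/15 ≈ 285.93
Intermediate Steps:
F = 4/3 ≈ 1.3333
j(Q, m) = 4/3
Z(r) = 32/3 + 8*r/3 (Z(r) = 2*((r + 4)*(4/3)) = 2*((4 + r)*(4/3)) = 2*(16/3 + 4*r/3) = 32/3 + 8*r/3)
Z(-4/(-5) - 4/2)*32 + 47 = (32/3 + 8*(-4/(-5) - 4/2)/3)*32 + 47 = (32/3 + 8*(-4*(-⅕) - 4*½)/3)*32 + 47 = (32/3 + 8*(⅘ - 2)/3)*32 + 47 = (32/3 + (8/3)*(-6/5))*32 + 47 = (32/3 - 16/5)*32 + 47 = (112/15)*32 + 47 = 3584/15 + 47 = 4289/15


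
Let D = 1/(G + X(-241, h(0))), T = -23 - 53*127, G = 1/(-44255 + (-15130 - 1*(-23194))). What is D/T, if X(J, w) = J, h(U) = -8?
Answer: 36191/58908604128 ≈ 6.1436e-7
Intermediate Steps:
G = -1/36191 (G = 1/(-44255 + (-15130 + 23194)) = 1/(-44255 + 8064) = 1/(-36191) = -1/36191 ≈ -2.7631e-5)
T = -6754 (T = -23 - 6731 = -6754)
D = -36191/8722032 (D = 1/(-1/36191 - 241) = 1/(-8722032/36191) = -36191/8722032 ≈ -0.0041494)
D/T = -36191/8722032/(-6754) = -36191/8722032*(-1/6754) = 36191/58908604128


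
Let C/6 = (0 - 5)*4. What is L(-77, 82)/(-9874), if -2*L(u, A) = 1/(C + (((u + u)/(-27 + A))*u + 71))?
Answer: 5/16450084 ≈ 3.0395e-7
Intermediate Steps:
C = -120 (C = 6*((0 - 5)*4) = 6*(-5*4) = 6*(-20) = -120)
L(u, A) = -1/(2*(-49 + 2*u**2/(-27 + A))) (L(u, A) = -1/(2*(-120 + (((u + u)/(-27 + A))*u + 71))) = -1/(2*(-120 + (((2*u)/(-27 + A))*u + 71))) = -1/(2*(-120 + ((2*u/(-27 + A))*u + 71))) = -1/(2*(-120 + (2*u**2/(-27 + A) + 71))) = -1/(2*(-120 + (71 + 2*u**2/(-27 + A)))) = -1/(2*(-49 + 2*u**2/(-27 + A))))
L(-77, 82)/(-9874) = ((27 - 1*82)/(2*(1323 - 49*82 + 2*(-77)**2)))/(-9874) = ((27 - 82)/(2*(1323 - 4018 + 2*5929)))*(-1/9874) = ((1/2)*(-55)/(1323 - 4018 + 11858))*(-1/9874) = ((1/2)*(-55)/9163)*(-1/9874) = ((1/2)*(1/9163)*(-55))*(-1/9874) = -5/1666*(-1/9874) = 5/16450084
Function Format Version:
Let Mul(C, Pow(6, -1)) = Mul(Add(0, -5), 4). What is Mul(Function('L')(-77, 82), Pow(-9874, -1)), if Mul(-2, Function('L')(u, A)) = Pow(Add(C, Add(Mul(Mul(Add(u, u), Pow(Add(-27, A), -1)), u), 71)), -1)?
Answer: Rational(5, 16450084) ≈ 3.0395e-7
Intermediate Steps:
C = -120 (C = Mul(6, Mul(Add(0, -5), 4)) = Mul(6, Mul(-5, 4)) = Mul(6, -20) = -120)
Function('L')(u, A) = Mul(Rational(-1, 2), Pow(Add(-49, Mul(2, Pow(u, 2), Pow(Add(-27, A), -1))), -1)) (Function('L')(u, A) = Mul(Rational(-1, 2), Pow(Add(-120, Add(Mul(Mul(Add(u, u), Pow(Add(-27, A), -1)), u), 71)), -1)) = Mul(Rational(-1, 2), Pow(Add(-120, Add(Mul(Mul(Mul(2, u), Pow(Add(-27, A), -1)), u), 71)), -1)) = Mul(Rational(-1, 2), Pow(Add(-120, Add(Mul(Mul(2, u, Pow(Add(-27, A), -1)), u), 71)), -1)) = Mul(Rational(-1, 2), Pow(Add(-120, Add(Mul(2, Pow(u, 2), Pow(Add(-27, A), -1)), 71)), -1)) = Mul(Rational(-1, 2), Pow(Add(-120, Add(71, Mul(2, Pow(u, 2), Pow(Add(-27, A), -1)))), -1)) = Mul(Rational(-1, 2), Pow(Add(-49, Mul(2, Pow(u, 2), Pow(Add(-27, A), -1))), -1)))
Mul(Function('L')(-77, 82), Pow(-9874, -1)) = Mul(Mul(Rational(1, 2), Pow(Add(1323, Mul(-49, 82), Mul(2, Pow(-77, 2))), -1), Add(27, Mul(-1, 82))), Pow(-9874, -1)) = Mul(Mul(Rational(1, 2), Pow(Add(1323, -4018, Mul(2, 5929)), -1), Add(27, -82)), Rational(-1, 9874)) = Mul(Mul(Rational(1, 2), Pow(Add(1323, -4018, 11858), -1), -55), Rational(-1, 9874)) = Mul(Mul(Rational(1, 2), Pow(9163, -1), -55), Rational(-1, 9874)) = Mul(Mul(Rational(1, 2), Rational(1, 9163), -55), Rational(-1, 9874)) = Mul(Rational(-5, 1666), Rational(-1, 9874)) = Rational(5, 16450084)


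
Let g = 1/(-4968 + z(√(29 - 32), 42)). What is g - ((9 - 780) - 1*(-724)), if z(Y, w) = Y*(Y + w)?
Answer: 2*(987*√3 + 116818*I)/(3*(14*√3 + 1657*I)) ≈ 47.0 - 2.943e-6*I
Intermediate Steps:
g = 1/(-4968 + I*√3*(42 + I*√3)) (g = 1/(-4968 + √(29 - 32)*(√(29 - 32) + 42)) = 1/(-4968 + √(-3)*(√(-3) + 42)) = 1/(-4968 + (I*√3)*(I*√3 + 42)) = 1/(-4968 + (I*√3)*(42 + I*√3)) = 1/(-4968 + I*√3*(42 + I*√3)) ≈ -0.00020112 - 2.943e-6*I)
g - ((9 - 780) - 1*(-724)) = -I/(42*√3 + 4971*I) - ((9 - 780) - 1*(-724)) = -I/(42*√3 + 4971*I) - (-771 + 724) = -I/(42*√3 + 4971*I) - 1*(-47) = -I/(42*√3 + 4971*I) + 47 = 47 - I/(42*√3 + 4971*I)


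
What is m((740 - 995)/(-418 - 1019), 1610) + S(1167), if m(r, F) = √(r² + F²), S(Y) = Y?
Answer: 1167 + 5*√23789360933/479 ≈ 2777.0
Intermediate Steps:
m(r, F) = √(F² + r²)
m((740 - 995)/(-418 - 1019), 1610) + S(1167) = √(1610² + ((740 - 995)/(-418 - 1019))²) + 1167 = √(2592100 + (-255/(-1437))²) + 1167 = √(2592100 + (-255*(-1/1437))²) + 1167 = √(2592100 + (85/479)²) + 1167 = √(2592100 + 7225/229441) + 1167 = √(594734023325/229441) + 1167 = 5*√23789360933/479 + 1167 = 1167 + 5*√23789360933/479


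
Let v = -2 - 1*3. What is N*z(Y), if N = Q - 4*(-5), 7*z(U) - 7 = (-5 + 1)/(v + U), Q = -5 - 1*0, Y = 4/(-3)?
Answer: 2175/133 ≈ 16.353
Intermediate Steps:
v = -5 (v = -2 - 3 = -5)
Y = -4/3 (Y = 4*(-⅓) = -4/3 ≈ -1.3333)
Q = -5 (Q = -5 + 0 = -5)
z(U) = 1 - 4/(7*(-5 + U)) (z(U) = 1 + ((-5 + 1)/(-5 + U))/7 = 1 + (-4/(-5 + U))/7 = 1 - 4/(7*(-5 + U)))
N = 15 (N = -5 - 4*(-5) = -5 + 20 = 15)
N*z(Y) = 15*((-39/7 - 4/3)/(-5 - 4/3)) = 15*(-145/21/(-19/3)) = 15*(-3/19*(-145/21)) = 15*(145/133) = 2175/133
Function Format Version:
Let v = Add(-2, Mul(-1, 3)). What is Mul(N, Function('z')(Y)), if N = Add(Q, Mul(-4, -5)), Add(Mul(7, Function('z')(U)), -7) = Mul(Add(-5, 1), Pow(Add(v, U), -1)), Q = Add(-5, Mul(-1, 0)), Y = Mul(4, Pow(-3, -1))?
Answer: Rational(2175, 133) ≈ 16.353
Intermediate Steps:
v = -5 (v = Add(-2, -3) = -5)
Y = Rational(-4, 3) (Y = Mul(4, Rational(-1, 3)) = Rational(-4, 3) ≈ -1.3333)
Q = -5 (Q = Add(-5, 0) = -5)
Function('z')(U) = Add(1, Mul(Rational(-4, 7), Pow(Add(-5, U), -1))) (Function('z')(U) = Add(1, Mul(Rational(1, 7), Mul(Add(-5, 1), Pow(Add(-5, U), -1)))) = Add(1, Mul(Rational(1, 7), Mul(-4, Pow(Add(-5, U), -1)))) = Add(1, Mul(Rational(-4, 7), Pow(Add(-5, U), -1))))
N = 15 (N = Add(-5, Mul(-4, -5)) = Add(-5, 20) = 15)
Mul(N, Function('z')(Y)) = Mul(15, Mul(Pow(Add(-5, Rational(-4, 3)), -1), Add(Rational(-39, 7), Rational(-4, 3)))) = Mul(15, Mul(Pow(Rational(-19, 3), -1), Rational(-145, 21))) = Mul(15, Mul(Rational(-3, 19), Rational(-145, 21))) = Mul(15, Rational(145, 133)) = Rational(2175, 133)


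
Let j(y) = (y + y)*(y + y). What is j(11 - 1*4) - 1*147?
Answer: 49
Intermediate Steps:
j(y) = 4*y² (j(y) = (2*y)*(2*y) = 4*y²)
j(11 - 1*4) - 1*147 = 4*(11 - 1*4)² - 1*147 = 4*(11 - 4)² - 147 = 4*7² - 147 = 4*49 - 147 = 196 - 147 = 49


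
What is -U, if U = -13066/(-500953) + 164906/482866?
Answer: -44459641287/120946585649 ≈ -0.36760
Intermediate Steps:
U = 44459641287/120946585649 (U = -13066*(-1/500953) + 164906*(1/482866) = 13066/500953 + 82453/241433 = 44459641287/120946585649 ≈ 0.36760)
-U = -1*44459641287/120946585649 = -44459641287/120946585649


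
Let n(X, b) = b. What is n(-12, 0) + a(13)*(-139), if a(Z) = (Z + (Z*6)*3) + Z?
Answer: -36140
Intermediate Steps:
a(Z) = 20*Z (a(Z) = (Z + (6*Z)*3) + Z = (Z + 18*Z) + Z = 19*Z + Z = 20*Z)
n(-12, 0) + a(13)*(-139) = 0 + (20*13)*(-139) = 0 + 260*(-139) = 0 - 36140 = -36140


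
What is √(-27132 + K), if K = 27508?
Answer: 2*√94 ≈ 19.391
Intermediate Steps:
√(-27132 + K) = √(-27132 + 27508) = √376 = 2*√94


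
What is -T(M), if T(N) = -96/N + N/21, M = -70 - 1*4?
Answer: 1730/777 ≈ 2.2265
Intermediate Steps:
M = -74 (M = -70 - 4 = -74)
T(N) = -96/N + N/21 (T(N) = -96/N + N*(1/21) = -96/N + N/21)
-T(M) = -(-96/(-74) + (1/21)*(-74)) = -(-96*(-1/74) - 74/21) = -(48/37 - 74/21) = -1*(-1730/777) = 1730/777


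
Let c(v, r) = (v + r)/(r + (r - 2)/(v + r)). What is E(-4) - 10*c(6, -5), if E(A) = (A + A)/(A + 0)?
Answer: 17/6 ≈ 2.8333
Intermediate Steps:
E(A) = 2 (E(A) = (2*A)/A = 2)
c(v, r) = (r + v)/(r + (-2 + r)/(r + v))
E(-4) - 10*c(6, -5) = 2 - 10*(-5 + 6)²/(-2 - 5 + (-5)² - 5*6) = 2 - 10*1²/(-2 - 5 + 25 - 30) = 2 - 10/(-12) = 2 - 10*(-1)/12 = 2 - 10*(-1/12) = 2 + ⅚ = 17/6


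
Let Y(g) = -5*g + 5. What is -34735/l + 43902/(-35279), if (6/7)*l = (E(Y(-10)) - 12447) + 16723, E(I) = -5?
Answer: -8665034484/1054736263 ≈ -8.2154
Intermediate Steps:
Y(g) = 5 - 5*g
l = 29897/6 (l = 7*((-5 - 12447) + 16723)/6 = 7*(-12452 + 16723)/6 = (7/6)*4271 = 29897/6 ≈ 4982.8)
-34735/l + 43902/(-35279) = -34735/29897/6 + 43902/(-35279) = -34735*6/29897 + 43902*(-1/35279) = -208410/29897 - 43902/35279 = -8665034484/1054736263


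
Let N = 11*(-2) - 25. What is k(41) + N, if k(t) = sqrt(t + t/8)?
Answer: -47 + 3*sqrt(82)/4 ≈ -40.208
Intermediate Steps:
N = -47 (N = -22 - 25 = -47)
k(t) = 3*sqrt(2)*sqrt(t)/4 (k(t) = sqrt(t + t*(1/8)) = sqrt(t + t/8) = sqrt(9*t/8) = 3*sqrt(2)*sqrt(t)/4)
k(41) + N = 3*sqrt(2)*sqrt(41)/4 - 47 = 3*sqrt(82)/4 - 47 = -47 + 3*sqrt(82)/4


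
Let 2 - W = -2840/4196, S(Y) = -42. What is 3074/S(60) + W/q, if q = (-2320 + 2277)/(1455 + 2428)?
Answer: -298302203/947247 ≈ -314.92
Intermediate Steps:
q = -43/3883 ≈ -0.011074
W = 2808/1049 (W = 2 - (-2840)/4196 = 2 - 1*(-710/1049) = 2 + 710/1049 = 2808/1049 ≈ 2.6768)
3074/S(60) + W/q = 3074/(-42) + 2808/(1049*(-43/3883)) = 3074*(-1/42) + (2808/1049)*(-3883/43) = -1537/21 - 10903464/45107 = -298302203/947247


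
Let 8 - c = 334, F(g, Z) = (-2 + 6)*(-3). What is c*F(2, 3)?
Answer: 3912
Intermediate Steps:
F(g, Z) = -12 (F(g, Z) = 4*(-3) = -12)
c = -326 (c = 8 - 1*334 = 8 - 334 = -326)
c*F(2, 3) = -326*(-12) = 3912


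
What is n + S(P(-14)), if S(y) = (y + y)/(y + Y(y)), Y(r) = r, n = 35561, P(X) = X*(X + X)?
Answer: 35562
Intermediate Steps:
P(X) = 2*X² (P(X) = X*(2*X) = 2*X²)
S(y) = 1 (S(y) = (y + y)/(y + y) = (2*y)/((2*y)) = (2*y)*(1/(2*y)) = 1)
n + S(P(-14)) = 35561 + 1 = 35562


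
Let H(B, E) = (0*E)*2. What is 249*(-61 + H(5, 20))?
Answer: -15189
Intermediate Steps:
H(B, E) = 0 (H(B, E) = 0*2 = 0)
249*(-61 + H(5, 20)) = 249*(-61 + 0) = 249*(-61) = -15189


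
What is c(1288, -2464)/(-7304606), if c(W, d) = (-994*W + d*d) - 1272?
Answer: -2394876/3652303 ≈ -0.65572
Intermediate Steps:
c(W, d) = -1272 + d² - 994*W (c(W, d) = (-994*W + d²) - 1272 = (d² - 994*W) - 1272 = -1272 + d² - 994*W)
c(1288, -2464)/(-7304606) = (-1272 + (-2464)² - 994*1288)/(-7304606) = (-1272 + 6071296 - 1280272)*(-1/7304606) = 4789752*(-1/7304606) = -2394876/3652303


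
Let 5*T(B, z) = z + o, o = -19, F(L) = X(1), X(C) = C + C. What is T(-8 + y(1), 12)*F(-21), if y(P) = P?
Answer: -14/5 ≈ -2.8000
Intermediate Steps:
X(C) = 2*C
F(L) = 2 (F(L) = 2*1 = 2)
T(B, z) = -19/5 + z/5 (T(B, z) = (z - 19)/5 = (-19 + z)/5 = -19/5 + z/5)
T(-8 + y(1), 12)*F(-21) = (-19/5 + (⅕)*12)*2 = (-19/5 + 12/5)*2 = -7/5*2 = -14/5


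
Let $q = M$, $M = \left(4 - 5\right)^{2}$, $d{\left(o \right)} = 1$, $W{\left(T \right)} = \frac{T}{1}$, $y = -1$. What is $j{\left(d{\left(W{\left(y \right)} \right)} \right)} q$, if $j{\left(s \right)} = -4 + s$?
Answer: $-3$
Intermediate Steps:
$W{\left(T \right)} = T$ ($W{\left(T \right)} = T 1 = T$)
$M = 1$ ($M = \left(-1\right)^{2} = 1$)
$q = 1$
$j{\left(d{\left(W{\left(y \right)} \right)} \right)} q = \left(-4 + 1\right) 1 = \left(-3\right) 1 = -3$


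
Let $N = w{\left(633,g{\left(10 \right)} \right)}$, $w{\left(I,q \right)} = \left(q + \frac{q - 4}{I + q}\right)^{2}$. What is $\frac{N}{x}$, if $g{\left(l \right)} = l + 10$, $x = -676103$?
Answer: $- \frac{170981776}{288296404127} \approx -0.00059308$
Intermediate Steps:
$g{\left(l \right)} = 10 + l$
$w{\left(I,q \right)} = \left(q + \frac{-4 + q}{I + q}\right)^{2}$
$N = \frac{170981776}{426409}$ ($N = \frac{\left(-4 + \left(10 + 10\right) + \left(10 + 10\right)^{2} + 633 \left(10 + 10\right)\right)^{2}}{\left(633 + \left(10 + 10\right)\right)^{2}} = \frac{\left(-4 + 20 + 20^{2} + 633 \cdot 20\right)^{2}}{\left(633 + 20\right)^{2}} = \frac{\left(-4 + 20 + 400 + 12660\right)^{2}}{426409} = \frac{13076^{2}}{426409} = \frac{1}{426409} \cdot 170981776 = \frac{170981776}{426409} \approx 400.98$)
$\frac{N}{x} = \frac{170981776}{426409 \left(-676103\right)} = \frac{170981776}{426409} \left(- \frac{1}{676103}\right) = - \frac{170981776}{288296404127}$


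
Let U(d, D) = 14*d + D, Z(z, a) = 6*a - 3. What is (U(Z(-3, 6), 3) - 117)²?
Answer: 121104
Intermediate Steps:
Z(z, a) = -3 + 6*a
U(d, D) = D + 14*d
(U(Z(-3, 6), 3) - 117)² = ((3 + 14*(-3 + 6*6)) - 117)² = ((3 + 14*(-3 + 36)) - 117)² = ((3 + 14*33) - 117)² = ((3 + 462) - 117)² = (465 - 117)² = 348² = 121104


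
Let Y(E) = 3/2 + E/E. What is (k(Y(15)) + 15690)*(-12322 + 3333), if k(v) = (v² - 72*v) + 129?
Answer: -562540609/4 ≈ -1.4064e+8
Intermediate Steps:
Y(E) = 5/2 (Y(E) = 3*(½) + 1 = 3/2 + 1 = 5/2)
k(v) = 129 + v² - 72*v
(k(Y(15)) + 15690)*(-12322 + 3333) = ((129 + (5/2)² - 72*5/2) + 15690)*(-12322 + 3333) = ((129 + 25/4 - 180) + 15690)*(-8989) = (-179/4 + 15690)*(-8989) = (62581/4)*(-8989) = -562540609/4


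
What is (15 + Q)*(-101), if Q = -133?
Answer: 11918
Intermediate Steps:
(15 + Q)*(-101) = (15 - 133)*(-101) = -118*(-101) = 11918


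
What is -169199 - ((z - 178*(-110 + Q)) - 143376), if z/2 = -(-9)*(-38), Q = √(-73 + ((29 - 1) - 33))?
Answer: -44719 + 178*I*√78 ≈ -44719.0 + 1572.1*I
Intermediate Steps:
Q = I*√78 (Q = √(-73 + (28 - 33)) = √(-73 - 5) = √(-78) = I*√78 ≈ 8.8318*I)
z = -684 (z = 2*(-(-9)*(-38)) = 2*(-3*114) = 2*(-342) = -684)
-169199 - ((z - 178*(-110 + Q)) - 143376) = -169199 - ((-684 - 178*(-110 + I*√78)) - 143376) = -169199 - ((-684 + (19580 - 178*I*√78)) - 143376) = -169199 - ((18896 - 178*I*√78) - 143376) = -169199 - (-124480 - 178*I*√78) = -169199 + (124480 + 178*I*√78) = -44719 + 178*I*√78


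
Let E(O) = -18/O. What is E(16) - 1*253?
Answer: -2033/8 ≈ -254.13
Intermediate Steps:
E(16) - 1*253 = -18/16 - 1*253 = -18*1/16 - 253 = -9/8 - 253 = -2033/8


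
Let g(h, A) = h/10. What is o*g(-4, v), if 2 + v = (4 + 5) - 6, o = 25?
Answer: -10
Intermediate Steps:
v = 1 (v = -2 + ((4 + 5) - 6) = -2 + (9 - 6) = -2 + 3 = 1)
g(h, A) = h/10 (g(h, A) = h*(1/10) = h/10)
o*g(-4, v) = 25*((1/10)*(-4)) = 25*(-2/5) = -10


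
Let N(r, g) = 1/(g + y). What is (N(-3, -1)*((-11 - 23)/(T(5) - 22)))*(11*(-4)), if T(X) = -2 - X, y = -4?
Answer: 1496/145 ≈ 10.317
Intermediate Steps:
N(r, g) = 1/(-4 + g) (N(r, g) = 1/(g - 4) = 1/(-4 + g))
(N(-3, -1)*((-11 - 23)/(T(5) - 22)))*(11*(-4)) = (((-11 - 23)/((-2 - 1*5) - 22))/(-4 - 1))*(11*(-4)) = ((-34/((-2 - 5) - 22))/(-5))*(-44) = -(-34)/(5*(-7 - 22))*(-44) = -(-34)/(5*(-29))*(-44) = -(-34)*(-1)/(5*29)*(-44) = -1/5*34/29*(-44) = -34/145*(-44) = 1496/145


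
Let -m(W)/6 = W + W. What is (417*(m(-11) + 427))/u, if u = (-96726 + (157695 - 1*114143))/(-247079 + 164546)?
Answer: 1748971809/4834 ≈ 3.6181e+5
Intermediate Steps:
m(W) = -12*W (m(W) = -6*(W + W) = -12*W)
u = 4834/7503 (u = (-96726 + (157695 - 114143))/(-82533) = (-96726 + 43552)*(-1/82533) = -53174*(-1/82533) = 4834/7503 ≈ 0.64428)
(417*(m(-11) + 427))/u = (417*(-12*(-11) + 427))/(4834/7503) = (417*(132 + 427))*(7503/4834) = (417*559)*(7503/4834) = 233103*(7503/4834) = 1748971809/4834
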